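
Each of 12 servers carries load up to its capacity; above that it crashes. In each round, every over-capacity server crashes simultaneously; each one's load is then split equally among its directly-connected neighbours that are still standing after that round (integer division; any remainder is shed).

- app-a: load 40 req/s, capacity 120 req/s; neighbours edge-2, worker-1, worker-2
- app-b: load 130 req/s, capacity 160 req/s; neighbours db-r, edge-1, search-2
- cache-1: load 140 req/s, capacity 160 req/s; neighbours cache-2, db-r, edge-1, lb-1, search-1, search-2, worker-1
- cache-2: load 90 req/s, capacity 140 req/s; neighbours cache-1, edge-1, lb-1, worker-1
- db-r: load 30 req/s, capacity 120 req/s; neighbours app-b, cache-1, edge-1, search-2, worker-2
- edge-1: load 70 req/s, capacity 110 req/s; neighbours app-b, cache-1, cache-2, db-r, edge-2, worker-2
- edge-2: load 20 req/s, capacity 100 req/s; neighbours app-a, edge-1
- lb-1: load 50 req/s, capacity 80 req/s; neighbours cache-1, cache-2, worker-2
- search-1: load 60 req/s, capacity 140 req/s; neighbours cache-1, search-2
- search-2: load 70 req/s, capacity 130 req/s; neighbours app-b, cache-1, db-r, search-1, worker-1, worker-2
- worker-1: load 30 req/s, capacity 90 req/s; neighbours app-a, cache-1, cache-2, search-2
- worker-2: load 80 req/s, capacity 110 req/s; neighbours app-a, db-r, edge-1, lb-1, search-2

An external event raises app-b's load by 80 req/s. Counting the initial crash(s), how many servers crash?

11

Round 1 — app-b at 210 > 160. app-b crashes.
  app-b sheds 210 req/s to db-r, edge-1, search-2: 70 each.
    db-r: 30+70 = 100 ≤ 120
    edge-1: 70+70 = 140 > 110
    search-2: 70+70 = 140 > 130
Round 2 — edge-1, search-2 crash.
  edge-1 sheds 140 req/s to cache-1, cache-2, db-r, edge-2, worker-2: 28 each.
    cache-1: 140+28 = 168 > 160
    cache-2: 90+28 = 118 ≤ 140
    db-r: 100+28 = 128 > 120
    edge-2: 20+28 = 48 ≤ 100
    worker-2: 80+28 = 108 ≤ 110
  search-2 sheds 140 req/s to cache-1, db-r, search-1, worker-1, worker-2: 28 each.
    cache-1: 168+28 = 196 > 160
    db-r: 128+28 = 156 > 120
    search-1: 60+28 = 88 ≤ 140
    worker-1: 30+28 = 58 ≤ 90
    worker-2: 108+28 = 136 > 110
Round 3 — cache-1, db-r, worker-2 crash.
  cache-1 sheds 196 req/s to cache-2, lb-1, search-1, worker-1: 49 each.
    cache-2: 118+49 = 167 > 140
    lb-1: 50+49 = 99 > 80
    search-1: 88+49 = 137 ≤ 140
    worker-1: 58+49 = 107 > 90
  db-r sheds 156 req/s: no online neighbours, lost.
  worker-2 sheds 136 req/s to app-a, lb-1: 68 each.
    app-a: 40+68 = 108 ≤ 120
    lb-1: 99+68 = 167 > 80
Round 4 — cache-2, lb-1, worker-1 crash.
  cache-2 sheds 167 req/s: no online neighbours, lost.
  lb-1 sheds 167 req/s: no online neighbours, lost.
  worker-1 sheds 107 req/s to app-a: 107 each.
    app-a: 108+107 = 215 > 120
Round 5 — app-a crashes.
  app-a sheds 215 req/s to edge-2: 215 each.
    edge-2: 48+215 = 263 > 100
Round 6 — edge-2 crashes.
  edge-2 sheds 263 req/s: no online neighbours, lost.
No further crashes.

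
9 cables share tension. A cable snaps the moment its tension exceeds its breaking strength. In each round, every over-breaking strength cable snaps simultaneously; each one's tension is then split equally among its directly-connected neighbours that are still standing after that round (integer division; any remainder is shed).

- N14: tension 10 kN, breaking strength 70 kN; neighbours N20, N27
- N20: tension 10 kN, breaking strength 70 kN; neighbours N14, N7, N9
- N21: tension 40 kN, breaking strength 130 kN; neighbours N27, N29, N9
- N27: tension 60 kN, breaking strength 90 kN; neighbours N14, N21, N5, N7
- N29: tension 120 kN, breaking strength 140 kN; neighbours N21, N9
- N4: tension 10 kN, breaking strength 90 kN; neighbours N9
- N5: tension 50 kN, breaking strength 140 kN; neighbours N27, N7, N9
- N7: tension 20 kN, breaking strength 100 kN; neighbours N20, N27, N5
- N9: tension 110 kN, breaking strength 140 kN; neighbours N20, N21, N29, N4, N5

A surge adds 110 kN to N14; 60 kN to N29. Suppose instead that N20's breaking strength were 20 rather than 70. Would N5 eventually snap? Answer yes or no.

With N20's breaking strength at 20:
Round 1 — N14 at 120 > 70; N29 at 180 > 140. N14, N29 snap.
  N14 sheds 120 kN to N20, N27: 60 each.
    N20: 10+60 = 70 > 20
    N27: 60+60 = 120 > 90
  N29 sheds 180 kN to N21, N9: 90 each.
    N21: 40+90 = 130 ≤ 130
    N9: 110+90 = 200 > 140
Round 2 — N20, N27, N9 snap.
  N20 sheds 70 kN to N7: 70 each.
    N7: 20+70 = 90 ≤ 100
  N27 sheds 120 kN to N21, N5, N7: 40 each.
    N21: 130+40 = 170 > 130
    N5: 50+40 = 90 ≤ 140
    N7: 90+40 = 130 > 100
  N9 sheds 200 kN to N21, N4, N5: 66 each (2 lost).
    N21: 170+66 = 236 > 130
    N4: 10+66 = 76 ≤ 90
    N5: 90+66 = 156 > 140
Round 3 — N21, N5, N7 snap.
  N21 sheds 236 kN: no online neighbours, lost.
  N5 sheds 156 kN: no online neighbours, lost.
  N7 sheds 130 kN: no online neighbours, lost.
No further breaks.

yes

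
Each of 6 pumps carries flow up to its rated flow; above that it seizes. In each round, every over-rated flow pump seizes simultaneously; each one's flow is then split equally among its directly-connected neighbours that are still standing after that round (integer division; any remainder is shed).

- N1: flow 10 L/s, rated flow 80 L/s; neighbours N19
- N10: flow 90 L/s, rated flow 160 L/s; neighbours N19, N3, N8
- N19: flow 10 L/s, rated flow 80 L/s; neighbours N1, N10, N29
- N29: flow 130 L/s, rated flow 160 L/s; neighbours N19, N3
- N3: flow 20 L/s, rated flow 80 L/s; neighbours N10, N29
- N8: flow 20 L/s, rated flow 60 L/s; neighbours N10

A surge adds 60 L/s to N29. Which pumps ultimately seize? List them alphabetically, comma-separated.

N10, N19, N29, N3, N8

Round 1 — N29 at 190 > 160. N29 seizes.
  N29 sheds 190 L/s to N19, N3: 95 each.
    N19: 10+95 = 105 > 80
    N3: 20+95 = 115 > 80
Round 2 — N19, N3 seize.
  N19 sheds 105 L/s to N1, N10: 52 each (1 lost).
    N1: 10+52 = 62 ≤ 80
    N10: 90+52 = 142 ≤ 160
  N3 sheds 115 L/s to N10: 115 each.
    N10: 142+115 = 257 > 160
Round 3 — N10 seizes.
  N10 sheds 257 L/s to N8: 257 each.
    N8: 20+257 = 277 > 60
Round 4 — N8 seizes.
  N8 sheds 277 L/s: no online neighbours, lost.
No further seizures.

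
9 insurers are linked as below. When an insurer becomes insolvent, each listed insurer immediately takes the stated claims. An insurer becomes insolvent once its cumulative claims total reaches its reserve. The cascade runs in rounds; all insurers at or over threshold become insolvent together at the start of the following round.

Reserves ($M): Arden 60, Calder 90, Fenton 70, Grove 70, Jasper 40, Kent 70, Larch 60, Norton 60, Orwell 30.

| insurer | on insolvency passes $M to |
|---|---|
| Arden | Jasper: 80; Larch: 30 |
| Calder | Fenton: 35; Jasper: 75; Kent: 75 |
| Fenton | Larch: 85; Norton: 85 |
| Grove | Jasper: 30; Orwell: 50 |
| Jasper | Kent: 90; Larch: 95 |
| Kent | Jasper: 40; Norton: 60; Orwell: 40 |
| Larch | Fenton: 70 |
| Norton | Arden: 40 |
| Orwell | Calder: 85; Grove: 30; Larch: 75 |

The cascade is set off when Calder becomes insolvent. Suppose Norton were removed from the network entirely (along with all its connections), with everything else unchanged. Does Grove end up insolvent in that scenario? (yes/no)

no

With Norton removed:
Round 1 — Calder becomes insolvent (initial).
  Fenton: +35 → 35 < 70
  Jasper: +75 → 75 ≥ 40
  Kent: +75 → 75 ≥ 70
Round 2 — Jasper, Kent become insolvent.
  Larch: +95 → 95 ≥ 60
  Orwell: +40 → 40 ≥ 30
Round 3 — Larch, Orwell become insolvent.
  Fenton: +70 → 105 ≥ 70
  Grove: +30 → 30 < 70
Round 4 — Fenton becomes insolvent.
No further insolvencies.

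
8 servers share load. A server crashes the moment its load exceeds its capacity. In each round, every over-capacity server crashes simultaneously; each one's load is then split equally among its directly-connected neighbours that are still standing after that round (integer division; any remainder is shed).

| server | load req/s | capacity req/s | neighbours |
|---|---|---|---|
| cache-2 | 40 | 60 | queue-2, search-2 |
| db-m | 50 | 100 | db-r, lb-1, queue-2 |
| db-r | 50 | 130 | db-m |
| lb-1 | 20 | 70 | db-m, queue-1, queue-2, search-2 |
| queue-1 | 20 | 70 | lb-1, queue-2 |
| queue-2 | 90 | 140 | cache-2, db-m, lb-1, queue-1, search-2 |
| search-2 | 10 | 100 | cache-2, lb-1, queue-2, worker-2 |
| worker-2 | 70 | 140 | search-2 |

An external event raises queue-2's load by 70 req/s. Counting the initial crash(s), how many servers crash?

Round 1 — queue-2 at 160 > 140. queue-2 crashes.
  queue-2 sheds 160 req/s to cache-2, db-m, lb-1, queue-1, search-2: 32 each.
    cache-2: 40+32 = 72 > 60
    db-m: 50+32 = 82 ≤ 100
    lb-1: 20+32 = 52 ≤ 70
    queue-1: 20+32 = 52 ≤ 70
    search-2: 10+32 = 42 ≤ 100
Round 2 — cache-2 crashes.
  cache-2 sheds 72 req/s to search-2: 72 each.
    search-2: 42+72 = 114 > 100
Round 3 — search-2 crashes.
  search-2 sheds 114 req/s to lb-1, worker-2: 57 each.
    lb-1: 52+57 = 109 > 70
    worker-2: 70+57 = 127 ≤ 140
Round 4 — lb-1 crashes.
  lb-1 sheds 109 req/s to db-m, queue-1: 54 each (1 lost).
    db-m: 82+54 = 136 > 100
    queue-1: 52+54 = 106 > 70
Round 5 — db-m, queue-1 crash.
  db-m sheds 136 req/s to db-r: 136 each.
    db-r: 50+136 = 186 > 130
  queue-1 sheds 106 req/s: no online neighbours, lost.
Round 6 — db-r crashes.
  db-r sheds 186 req/s: no online neighbours, lost.
No further crashes.

7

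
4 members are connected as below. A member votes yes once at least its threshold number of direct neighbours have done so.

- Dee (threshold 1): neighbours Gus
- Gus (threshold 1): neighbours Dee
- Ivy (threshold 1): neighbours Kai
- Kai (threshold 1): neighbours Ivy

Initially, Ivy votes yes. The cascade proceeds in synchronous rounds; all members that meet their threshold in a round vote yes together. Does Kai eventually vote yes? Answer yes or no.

Round 1 — Ivy votes yes (initial).
Round 2 — checking thresholds:
  Kai: 1 of 1 neighbours ≥ 1, votes yes.
Round 3 — no new yes votes; cascade stops.

yes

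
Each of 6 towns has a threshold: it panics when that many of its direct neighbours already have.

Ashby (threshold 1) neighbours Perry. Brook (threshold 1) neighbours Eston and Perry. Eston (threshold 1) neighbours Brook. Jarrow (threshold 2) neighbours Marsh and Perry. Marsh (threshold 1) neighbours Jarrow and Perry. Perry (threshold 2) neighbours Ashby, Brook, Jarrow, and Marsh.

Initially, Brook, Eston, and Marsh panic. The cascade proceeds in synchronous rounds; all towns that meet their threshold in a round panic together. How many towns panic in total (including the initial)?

6

Round 1 — Brook, Eston, Marsh panic (initial).
Round 2 — checking thresholds:
  Jarrow: 1 of 2 neighbours < 2, holds.
  Perry: 2 of 4 neighbours ≥ 2, panics.
Round 3 — checking thresholds:
  Ashby: 1 of 1 neighbours ≥ 1, panics.
  Jarrow: 2 of 2 neighbours ≥ 2, panics.
Round 4 — no new panics; cascade stops.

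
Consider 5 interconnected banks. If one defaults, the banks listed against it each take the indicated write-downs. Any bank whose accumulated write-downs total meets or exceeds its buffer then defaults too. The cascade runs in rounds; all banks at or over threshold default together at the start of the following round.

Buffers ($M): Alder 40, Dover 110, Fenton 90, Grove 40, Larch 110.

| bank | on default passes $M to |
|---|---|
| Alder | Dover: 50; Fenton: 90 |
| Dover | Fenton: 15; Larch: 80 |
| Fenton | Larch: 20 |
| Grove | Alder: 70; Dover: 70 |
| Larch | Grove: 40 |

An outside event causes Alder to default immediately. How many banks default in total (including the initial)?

Round 1 — Alder defaults (initial).
  Dover: +50 → 50 < 110
  Fenton: +90 → 90 ≥ 90
Round 2 — Fenton defaults.
  Larch: +20 → 20 < 110
No further defaults.

2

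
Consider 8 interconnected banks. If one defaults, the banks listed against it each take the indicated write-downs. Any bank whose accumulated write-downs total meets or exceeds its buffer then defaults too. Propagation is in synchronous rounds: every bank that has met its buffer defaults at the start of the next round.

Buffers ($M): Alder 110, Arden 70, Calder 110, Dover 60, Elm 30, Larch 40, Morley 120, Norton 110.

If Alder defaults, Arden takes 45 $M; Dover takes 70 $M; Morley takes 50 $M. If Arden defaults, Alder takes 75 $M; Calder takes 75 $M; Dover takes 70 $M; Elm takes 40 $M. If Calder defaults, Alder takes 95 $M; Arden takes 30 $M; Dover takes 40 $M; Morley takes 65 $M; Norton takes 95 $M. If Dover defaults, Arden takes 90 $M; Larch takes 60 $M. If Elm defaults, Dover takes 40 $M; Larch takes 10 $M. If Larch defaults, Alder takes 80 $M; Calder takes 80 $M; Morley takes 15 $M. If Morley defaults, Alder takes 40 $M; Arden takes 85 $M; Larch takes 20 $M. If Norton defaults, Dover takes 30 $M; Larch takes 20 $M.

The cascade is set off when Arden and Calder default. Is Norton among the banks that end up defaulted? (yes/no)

no

Round 1 — Arden, Calder default (initial).
  Alder: +75+95 → 170 ≥ 110
  Dover: +70+40 → 110 ≥ 60
  Elm: +40 → 40 ≥ 30
  Morley: +65 → 65 < 120
  Norton: +95 → 95 < 110
Round 2 — Alder, Dover, Elm default.
  Larch: +60+10 → 70 ≥ 40
  Morley: +50 → 115 < 120
Round 3 — Larch defaults.
  Morley: +15 → 130 ≥ 120
Round 4 — Morley defaults.
No further defaults.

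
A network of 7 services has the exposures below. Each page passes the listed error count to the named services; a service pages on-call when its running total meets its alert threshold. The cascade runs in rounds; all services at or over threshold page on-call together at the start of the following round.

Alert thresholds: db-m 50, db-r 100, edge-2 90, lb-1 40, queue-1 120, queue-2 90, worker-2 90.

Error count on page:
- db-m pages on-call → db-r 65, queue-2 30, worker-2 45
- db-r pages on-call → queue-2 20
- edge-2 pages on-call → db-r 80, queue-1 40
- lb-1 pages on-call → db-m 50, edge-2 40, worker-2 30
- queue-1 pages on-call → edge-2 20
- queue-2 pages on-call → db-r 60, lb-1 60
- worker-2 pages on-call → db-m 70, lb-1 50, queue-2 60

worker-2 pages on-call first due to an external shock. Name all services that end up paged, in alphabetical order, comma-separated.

db-m, db-r, lb-1, queue-2, worker-2

Round 1 — worker-2 pages on-call (initial).
  db-m: +70 → 70 ≥ 50
  lb-1: +50 → 50 ≥ 40
  queue-2: +60 → 60 < 90
Round 2 — db-m, lb-1 page on-call.
  db-r: +65 → 65 < 100
  edge-2: +40 → 40 < 90
  queue-2: +30 → 90 ≥ 90
Round 3 — queue-2 pages on-call.
  db-r: +60 → 125 ≥ 100
Round 4 — db-r pages on-call.
No further pages.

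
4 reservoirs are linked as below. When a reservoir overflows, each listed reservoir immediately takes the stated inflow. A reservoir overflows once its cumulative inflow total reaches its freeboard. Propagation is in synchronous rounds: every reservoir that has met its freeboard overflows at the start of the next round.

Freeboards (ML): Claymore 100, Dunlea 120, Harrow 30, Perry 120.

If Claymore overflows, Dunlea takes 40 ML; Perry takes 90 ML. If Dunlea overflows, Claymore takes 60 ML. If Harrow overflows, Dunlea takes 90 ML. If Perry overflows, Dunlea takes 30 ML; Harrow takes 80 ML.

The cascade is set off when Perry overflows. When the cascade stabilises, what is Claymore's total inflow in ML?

Round 1 — Perry overflows (initial).
  Dunlea: +30 → 30 < 120
  Harrow: +80 → 80 ≥ 30
Round 2 — Harrow overflows.
  Dunlea: +90 → 120 ≥ 120
Round 3 — Dunlea overflows.
  Claymore: +60 → 60 < 100
No further overflows.

60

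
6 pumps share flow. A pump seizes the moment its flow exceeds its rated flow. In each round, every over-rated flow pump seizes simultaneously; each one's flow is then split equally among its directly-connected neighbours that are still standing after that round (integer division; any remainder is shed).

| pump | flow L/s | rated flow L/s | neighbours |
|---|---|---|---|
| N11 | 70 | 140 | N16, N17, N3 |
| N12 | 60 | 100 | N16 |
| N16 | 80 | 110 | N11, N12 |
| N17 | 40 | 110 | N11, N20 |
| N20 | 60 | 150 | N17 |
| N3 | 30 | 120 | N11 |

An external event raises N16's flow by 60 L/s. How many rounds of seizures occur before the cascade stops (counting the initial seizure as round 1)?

2

Round 1 — N16 at 140 > 110. N16 seizes.
  N16 sheds 140 L/s to N11, N12: 70 each.
    N11: 70+70 = 140 ≤ 140
    N12: 60+70 = 130 > 100
Round 2 — N12 seizes.
  N12 sheds 130 L/s: no online neighbours, lost.
No further seizures.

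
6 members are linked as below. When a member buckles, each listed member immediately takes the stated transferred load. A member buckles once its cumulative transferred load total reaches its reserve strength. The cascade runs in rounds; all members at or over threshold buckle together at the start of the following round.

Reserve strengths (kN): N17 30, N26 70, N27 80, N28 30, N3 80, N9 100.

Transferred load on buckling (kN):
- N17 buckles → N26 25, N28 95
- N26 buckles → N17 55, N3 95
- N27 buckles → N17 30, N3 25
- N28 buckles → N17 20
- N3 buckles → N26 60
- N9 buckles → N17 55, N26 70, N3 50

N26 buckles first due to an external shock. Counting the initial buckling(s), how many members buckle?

4

Round 1 — N26 buckles (initial).
  N17: +55 → 55 ≥ 30
  N3: +95 → 95 ≥ 80
Round 2 — N17, N3 buckle.
  N28: +95 → 95 ≥ 30
Round 3 — N28 buckles.
No further bucklings.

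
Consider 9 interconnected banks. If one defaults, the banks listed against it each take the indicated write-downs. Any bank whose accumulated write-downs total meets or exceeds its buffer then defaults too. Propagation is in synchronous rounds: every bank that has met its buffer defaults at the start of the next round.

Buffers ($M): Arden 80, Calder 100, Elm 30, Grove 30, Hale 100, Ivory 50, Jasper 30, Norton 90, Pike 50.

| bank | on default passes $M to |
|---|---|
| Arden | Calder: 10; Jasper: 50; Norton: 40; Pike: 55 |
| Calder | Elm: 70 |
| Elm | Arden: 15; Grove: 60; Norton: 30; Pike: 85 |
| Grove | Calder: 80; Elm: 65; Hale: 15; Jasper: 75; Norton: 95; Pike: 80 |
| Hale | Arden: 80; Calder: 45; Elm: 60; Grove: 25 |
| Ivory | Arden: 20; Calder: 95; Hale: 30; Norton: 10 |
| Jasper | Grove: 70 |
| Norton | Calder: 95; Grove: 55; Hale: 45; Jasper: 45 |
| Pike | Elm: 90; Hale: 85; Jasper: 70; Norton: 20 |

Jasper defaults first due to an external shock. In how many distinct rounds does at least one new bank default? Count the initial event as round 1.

Round 1 — Jasper defaults (initial).
  Grove: +70 → 70 ≥ 30
Round 2 — Grove defaults.
  Calder: +80 → 80 < 100
  Elm: +65 → 65 ≥ 30
  Hale: +15 → 15 < 100
  Norton: +95 → 95 ≥ 90
  Pike: +80 → 80 ≥ 50
Round 3 — Elm, Norton, Pike default.
  Arden: +15 → 15 < 80
  Calder: +95 → 175 ≥ 100
  Hale: +45+85 → 145 ≥ 100
Round 4 — Calder, Hale default.
  Arden: +80 → 95 ≥ 80
Round 5 — Arden defaults.
No further defaults.

5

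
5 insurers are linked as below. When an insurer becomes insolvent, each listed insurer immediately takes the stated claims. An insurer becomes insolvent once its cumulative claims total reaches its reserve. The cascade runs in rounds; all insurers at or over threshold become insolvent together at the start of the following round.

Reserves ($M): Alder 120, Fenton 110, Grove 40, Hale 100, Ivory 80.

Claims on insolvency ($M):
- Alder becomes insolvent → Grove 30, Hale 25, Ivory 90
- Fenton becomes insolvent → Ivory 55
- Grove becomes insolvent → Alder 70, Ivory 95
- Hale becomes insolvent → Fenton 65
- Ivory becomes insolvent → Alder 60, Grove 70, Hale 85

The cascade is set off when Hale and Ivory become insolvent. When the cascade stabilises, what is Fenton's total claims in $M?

65

Round 1 — Hale, Ivory become insolvent (initial).
  Alder: +60 → 60 < 120
  Fenton: +65 → 65 < 110
  Grove: +70 → 70 ≥ 40
Round 2 — Grove becomes insolvent.
  Alder: +70 → 130 ≥ 120
Round 3 — Alder becomes insolvent.
No further insolvencies.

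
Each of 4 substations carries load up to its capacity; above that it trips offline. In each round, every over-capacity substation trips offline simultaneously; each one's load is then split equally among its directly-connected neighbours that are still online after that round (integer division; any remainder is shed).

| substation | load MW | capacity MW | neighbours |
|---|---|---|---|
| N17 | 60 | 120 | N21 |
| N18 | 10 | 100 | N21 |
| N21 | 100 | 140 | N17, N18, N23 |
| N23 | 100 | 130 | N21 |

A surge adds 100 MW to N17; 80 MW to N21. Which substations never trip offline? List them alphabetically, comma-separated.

N18

Round 1 — N17 at 160 > 120; N21 at 180 > 140. N17, N21 trip offline.
  N17 sheds 160 MW: no online neighbours, lost.
  N21 sheds 180 MW to N18, N23: 90 each.
    N18: 10+90 = 100 ≤ 100
    N23: 100+90 = 190 > 130
Round 2 — N23 trips offline.
  N23 sheds 190 MW: no online neighbours, lost.
No further trips.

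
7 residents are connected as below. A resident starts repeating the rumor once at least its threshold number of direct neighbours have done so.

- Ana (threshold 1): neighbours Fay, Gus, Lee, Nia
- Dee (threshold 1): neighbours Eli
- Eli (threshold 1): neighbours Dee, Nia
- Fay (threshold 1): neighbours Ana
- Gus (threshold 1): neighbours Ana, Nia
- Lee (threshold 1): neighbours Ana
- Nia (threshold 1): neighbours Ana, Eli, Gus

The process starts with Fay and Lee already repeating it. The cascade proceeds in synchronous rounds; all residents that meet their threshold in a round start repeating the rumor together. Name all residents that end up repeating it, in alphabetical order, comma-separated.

Round 1 — Fay, Lee start repeating the rumor (initial).
Round 2 — checking thresholds:
  Ana: 2 of 4 neighbours ≥ 1, starts repeating the rumor.
Round 3 — checking thresholds:
  Gus: 1 of 2 neighbours ≥ 1, starts repeating the rumor.
  Nia: 1 of 3 neighbours ≥ 1, starts repeating the rumor.
Round 4 — checking thresholds:
  Eli: 1 of 2 neighbours ≥ 1, starts repeating the rumor.
Round 5 — checking thresholds:
  Dee: 1 of 1 neighbours ≥ 1, starts repeating the rumor.
Round 6 — no new spreads; cascade stops.

Ana, Dee, Eli, Fay, Gus, Lee, Nia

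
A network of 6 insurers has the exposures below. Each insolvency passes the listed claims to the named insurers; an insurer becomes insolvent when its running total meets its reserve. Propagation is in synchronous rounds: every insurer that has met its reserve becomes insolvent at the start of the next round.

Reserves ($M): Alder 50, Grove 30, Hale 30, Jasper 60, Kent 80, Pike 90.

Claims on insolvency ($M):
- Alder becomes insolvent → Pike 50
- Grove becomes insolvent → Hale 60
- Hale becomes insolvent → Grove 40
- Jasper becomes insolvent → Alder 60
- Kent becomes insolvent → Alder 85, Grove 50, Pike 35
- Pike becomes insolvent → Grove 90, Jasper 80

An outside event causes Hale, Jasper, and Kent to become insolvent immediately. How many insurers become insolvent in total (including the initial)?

5

Round 1 — Hale, Jasper, Kent become insolvent (initial).
  Alder: +60+85 → 145 ≥ 50
  Grove: +40+50 → 90 ≥ 30
  Pike: +35 → 35 < 90
Round 2 — Alder, Grove become insolvent.
  Pike: +50 → 85 < 90
No further insolvencies.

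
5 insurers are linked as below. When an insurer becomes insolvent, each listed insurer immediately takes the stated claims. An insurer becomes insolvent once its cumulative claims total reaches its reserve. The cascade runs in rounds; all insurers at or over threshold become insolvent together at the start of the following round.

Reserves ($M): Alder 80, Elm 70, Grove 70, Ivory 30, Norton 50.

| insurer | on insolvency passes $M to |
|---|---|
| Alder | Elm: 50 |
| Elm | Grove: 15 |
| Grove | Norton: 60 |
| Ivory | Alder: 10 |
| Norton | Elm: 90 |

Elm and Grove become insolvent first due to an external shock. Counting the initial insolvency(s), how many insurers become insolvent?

3

Round 1 — Elm, Grove become insolvent (initial).
  Norton: +60 → 60 ≥ 50
Round 2 — Norton becomes insolvent.
No further insolvencies.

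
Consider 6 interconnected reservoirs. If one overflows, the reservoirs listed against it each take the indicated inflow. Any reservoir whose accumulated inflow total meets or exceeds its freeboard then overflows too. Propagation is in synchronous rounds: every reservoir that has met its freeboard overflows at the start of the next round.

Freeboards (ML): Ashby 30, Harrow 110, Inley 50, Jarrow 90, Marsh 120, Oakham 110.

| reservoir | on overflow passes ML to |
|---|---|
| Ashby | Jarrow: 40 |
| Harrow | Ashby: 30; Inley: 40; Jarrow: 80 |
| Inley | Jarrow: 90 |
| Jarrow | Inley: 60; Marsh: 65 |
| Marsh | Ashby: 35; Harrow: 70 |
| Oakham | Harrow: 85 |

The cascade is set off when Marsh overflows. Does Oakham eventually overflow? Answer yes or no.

Round 1 — Marsh overflows (initial).
  Ashby: +35 → 35 ≥ 30
  Harrow: +70 → 70 < 110
Round 2 — Ashby overflows.
  Jarrow: +40 → 40 < 90
No further overflows.

no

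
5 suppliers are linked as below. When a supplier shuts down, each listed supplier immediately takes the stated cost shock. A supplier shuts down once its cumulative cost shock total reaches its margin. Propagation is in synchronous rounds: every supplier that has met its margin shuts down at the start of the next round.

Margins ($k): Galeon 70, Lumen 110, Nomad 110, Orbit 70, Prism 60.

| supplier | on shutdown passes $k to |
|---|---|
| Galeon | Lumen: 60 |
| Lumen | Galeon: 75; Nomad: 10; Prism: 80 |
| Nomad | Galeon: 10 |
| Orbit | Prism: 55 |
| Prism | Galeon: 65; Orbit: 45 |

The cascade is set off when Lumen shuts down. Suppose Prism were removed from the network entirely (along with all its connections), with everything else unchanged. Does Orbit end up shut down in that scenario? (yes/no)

no

With Prism removed:
Round 1 — Lumen shuts down (initial).
  Galeon: +75 → 75 ≥ 70
  Nomad: +10 → 10 < 110
Round 2 — Galeon shuts down.
No further shutdowns.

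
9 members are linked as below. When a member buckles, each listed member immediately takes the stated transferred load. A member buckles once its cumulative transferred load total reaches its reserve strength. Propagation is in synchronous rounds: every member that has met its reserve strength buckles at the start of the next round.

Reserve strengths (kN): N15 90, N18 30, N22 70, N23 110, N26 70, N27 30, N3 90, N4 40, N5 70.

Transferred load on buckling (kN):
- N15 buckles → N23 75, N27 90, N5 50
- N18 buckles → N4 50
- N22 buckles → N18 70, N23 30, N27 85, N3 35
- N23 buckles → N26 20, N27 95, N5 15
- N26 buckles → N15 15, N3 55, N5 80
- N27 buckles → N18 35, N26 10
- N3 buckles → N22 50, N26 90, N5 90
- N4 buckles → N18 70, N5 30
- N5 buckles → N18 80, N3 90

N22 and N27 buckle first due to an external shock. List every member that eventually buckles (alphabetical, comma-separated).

N18, N22, N27, N4

Round 1 — N22, N27 buckle (initial).
  N18: +70+35 → 105 ≥ 30
  N23: +30 → 30 < 110
  N26: +10 → 10 < 70
  N3: +35 → 35 < 90
Round 2 — N18 buckles.
  N4: +50 → 50 ≥ 40
Round 3 — N4 buckles.
  N5: +30 → 30 < 70
No further bucklings.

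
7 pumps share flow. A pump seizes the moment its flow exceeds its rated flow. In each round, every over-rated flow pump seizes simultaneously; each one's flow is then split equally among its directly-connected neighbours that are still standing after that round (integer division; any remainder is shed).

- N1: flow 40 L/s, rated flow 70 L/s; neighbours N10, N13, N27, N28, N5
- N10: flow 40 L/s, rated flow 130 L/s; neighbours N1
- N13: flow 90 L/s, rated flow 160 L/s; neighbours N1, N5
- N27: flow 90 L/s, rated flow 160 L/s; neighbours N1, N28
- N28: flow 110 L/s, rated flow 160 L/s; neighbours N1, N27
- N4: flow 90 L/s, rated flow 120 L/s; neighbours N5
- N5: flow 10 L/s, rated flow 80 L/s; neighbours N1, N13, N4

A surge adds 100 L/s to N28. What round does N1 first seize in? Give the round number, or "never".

Round 1 — N28 at 210 > 160. N28 seizes.
  N28 sheds 210 L/s to N1, N27: 105 each.
    N1: 40+105 = 145 > 70
    N27: 90+105 = 195 > 160
Round 2 — N1, N27 seize.
  N1 sheds 145 L/s to N10, N13, N5: 48 each (1 lost).
    N10: 40+48 = 88 ≤ 130
    N13: 90+48 = 138 ≤ 160
    N5: 10+48 = 58 ≤ 80
  N27 sheds 195 L/s: no online neighbours, lost.
No further seizures.

2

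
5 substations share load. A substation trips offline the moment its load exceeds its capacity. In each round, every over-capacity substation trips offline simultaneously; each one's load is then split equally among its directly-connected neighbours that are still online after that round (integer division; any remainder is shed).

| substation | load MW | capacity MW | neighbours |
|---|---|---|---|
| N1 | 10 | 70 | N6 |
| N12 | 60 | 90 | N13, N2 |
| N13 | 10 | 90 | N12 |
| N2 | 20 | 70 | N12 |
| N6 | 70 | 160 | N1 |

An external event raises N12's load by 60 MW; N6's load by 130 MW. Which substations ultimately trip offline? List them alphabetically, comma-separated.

N1, N12, N2, N6

Round 1 — N12 at 120 > 90; N6 at 200 > 160. N12, N6 trip offline.
  N12 sheds 120 MW to N13, N2: 60 each.
    N13: 10+60 = 70 ≤ 90
    N2: 20+60 = 80 > 70
  N6 sheds 200 MW to N1: 200 each.
    N1: 10+200 = 210 > 70
Round 2 — N1, N2 trip offline.
  N1 sheds 210 MW: no online neighbours, lost.
  N2 sheds 80 MW: no online neighbours, lost.
No further trips.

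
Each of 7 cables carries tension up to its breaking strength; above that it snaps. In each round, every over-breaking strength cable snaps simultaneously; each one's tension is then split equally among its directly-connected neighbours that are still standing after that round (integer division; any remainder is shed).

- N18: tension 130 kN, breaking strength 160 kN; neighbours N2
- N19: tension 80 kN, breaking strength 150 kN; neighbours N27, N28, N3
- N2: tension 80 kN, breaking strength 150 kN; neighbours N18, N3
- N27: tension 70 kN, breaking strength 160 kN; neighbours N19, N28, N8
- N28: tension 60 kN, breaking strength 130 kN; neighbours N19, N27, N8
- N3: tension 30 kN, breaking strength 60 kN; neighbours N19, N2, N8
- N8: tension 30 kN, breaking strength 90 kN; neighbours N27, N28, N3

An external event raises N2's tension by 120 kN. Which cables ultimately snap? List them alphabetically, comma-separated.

N18, N2, N3, N8

Round 1 — N2 at 200 > 150. N2 snaps.
  N2 sheds 200 kN to N18, N3: 100 each.
    N18: 130+100 = 230 > 160
    N3: 30+100 = 130 > 60
Round 2 — N18, N3 snap.
  N18 sheds 230 kN: no online neighbours, lost.
  N3 sheds 130 kN to N19, N8: 65 each.
    N19: 80+65 = 145 ≤ 150
    N8: 30+65 = 95 > 90
Round 3 — N8 snaps.
  N8 sheds 95 kN to N27, N28: 47 each (1 lost).
    N27: 70+47 = 117 ≤ 160
    N28: 60+47 = 107 ≤ 130
No further breaks.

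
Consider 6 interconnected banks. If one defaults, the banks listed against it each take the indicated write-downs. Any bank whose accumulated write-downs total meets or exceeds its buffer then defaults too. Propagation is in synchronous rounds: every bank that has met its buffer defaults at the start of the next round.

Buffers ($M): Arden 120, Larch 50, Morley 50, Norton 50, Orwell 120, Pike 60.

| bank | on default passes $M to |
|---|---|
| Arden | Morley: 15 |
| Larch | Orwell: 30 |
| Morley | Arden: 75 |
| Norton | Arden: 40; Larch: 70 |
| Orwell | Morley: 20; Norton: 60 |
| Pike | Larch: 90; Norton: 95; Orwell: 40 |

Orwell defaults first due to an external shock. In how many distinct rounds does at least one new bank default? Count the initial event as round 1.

Round 1 — Orwell defaults (initial).
  Morley: +20 → 20 < 50
  Norton: +60 → 60 ≥ 50
Round 2 — Norton defaults.
  Arden: +40 → 40 < 120
  Larch: +70 → 70 ≥ 50
Round 3 — Larch defaults.
No further defaults.

3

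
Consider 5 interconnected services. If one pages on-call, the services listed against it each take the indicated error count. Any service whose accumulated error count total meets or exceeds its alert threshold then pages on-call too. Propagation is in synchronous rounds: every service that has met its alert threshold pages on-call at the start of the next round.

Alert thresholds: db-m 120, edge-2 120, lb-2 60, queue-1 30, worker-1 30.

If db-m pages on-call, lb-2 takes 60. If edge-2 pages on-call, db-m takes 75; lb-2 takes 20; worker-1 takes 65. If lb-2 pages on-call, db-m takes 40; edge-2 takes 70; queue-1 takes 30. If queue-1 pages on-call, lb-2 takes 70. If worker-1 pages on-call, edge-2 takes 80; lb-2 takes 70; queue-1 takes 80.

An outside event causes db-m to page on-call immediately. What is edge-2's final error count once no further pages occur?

Round 1 — db-m pages on-call (initial).
  lb-2: +60 → 60 ≥ 60
Round 2 — lb-2 pages on-call.
  edge-2: +70 → 70 < 120
  queue-1: +30 → 30 ≥ 30
Round 3 — queue-1 pages on-call.
No further pages.

70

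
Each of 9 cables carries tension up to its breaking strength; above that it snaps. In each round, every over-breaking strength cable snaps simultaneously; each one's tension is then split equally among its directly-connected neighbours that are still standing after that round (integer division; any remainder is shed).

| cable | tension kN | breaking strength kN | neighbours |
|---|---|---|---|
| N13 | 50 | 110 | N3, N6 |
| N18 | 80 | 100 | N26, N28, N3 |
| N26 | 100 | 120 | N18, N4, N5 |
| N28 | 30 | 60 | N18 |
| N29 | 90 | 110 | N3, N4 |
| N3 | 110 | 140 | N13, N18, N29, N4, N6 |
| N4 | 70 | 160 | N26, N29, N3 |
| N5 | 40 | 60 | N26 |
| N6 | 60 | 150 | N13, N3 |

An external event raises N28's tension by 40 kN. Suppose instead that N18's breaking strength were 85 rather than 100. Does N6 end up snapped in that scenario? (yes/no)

no

With N18's breaking strength at 85:
Round 1 — N28 at 70 > 60. N28 snaps.
  N28 sheds 70 kN to N18: 70 each.
    N18: 80+70 = 150 > 85
Round 2 — N18 snaps.
  N18 sheds 150 kN to N26, N3: 75 each.
    N26: 100+75 = 175 > 120
    N3: 110+75 = 185 > 140
Round 3 — N26, N3 snap.
  N26 sheds 175 kN to N4, N5: 87 each (1 lost).
    N4: 70+87 = 157 ≤ 160
    N5: 40+87 = 127 > 60
  N3 sheds 185 kN to N13, N29, N4, N6: 46 each (1 lost).
    N13: 50+46 = 96 ≤ 110
    N29: 90+46 = 136 > 110
    N4: 157+46 = 203 > 160
    N6: 60+46 = 106 ≤ 150
Round 4 — N29, N4, N5 snap.
  N29 sheds 136 kN: no online neighbours, lost.
  N4 sheds 203 kN: no online neighbours, lost.
  N5 sheds 127 kN: no online neighbours, lost.
No further breaks.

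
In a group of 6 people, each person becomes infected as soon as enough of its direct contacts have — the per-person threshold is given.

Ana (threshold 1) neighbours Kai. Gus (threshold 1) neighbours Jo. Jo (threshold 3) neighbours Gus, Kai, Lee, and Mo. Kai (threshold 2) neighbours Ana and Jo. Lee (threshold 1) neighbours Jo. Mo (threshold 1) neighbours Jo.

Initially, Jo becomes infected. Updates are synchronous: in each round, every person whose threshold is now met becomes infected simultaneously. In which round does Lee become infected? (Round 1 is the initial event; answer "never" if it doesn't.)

Round 1 — Jo becomes infected (initial).
Round 2 — checking thresholds:
  Gus: 1 of 1 neighbours ≥ 1, becomes infected.
  Kai: 1 of 2 neighbours < 2, below threshold.
  Lee: 1 of 1 neighbours ≥ 1, becomes infected.
  Mo: 1 of 1 neighbours ≥ 1, becomes infected.
Round 3 — no new infections; cascade stops.

2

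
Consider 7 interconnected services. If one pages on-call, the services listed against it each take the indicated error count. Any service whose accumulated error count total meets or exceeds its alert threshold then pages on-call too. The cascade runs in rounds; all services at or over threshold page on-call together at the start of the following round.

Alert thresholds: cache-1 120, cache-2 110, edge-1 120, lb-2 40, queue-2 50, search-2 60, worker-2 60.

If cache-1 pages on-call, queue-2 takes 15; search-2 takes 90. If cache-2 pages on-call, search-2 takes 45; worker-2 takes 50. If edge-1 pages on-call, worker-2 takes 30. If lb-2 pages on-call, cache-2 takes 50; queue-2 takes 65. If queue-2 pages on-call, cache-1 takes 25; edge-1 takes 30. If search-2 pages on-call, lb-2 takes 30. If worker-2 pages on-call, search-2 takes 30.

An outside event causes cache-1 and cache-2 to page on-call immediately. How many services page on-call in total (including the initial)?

Round 1 — cache-1, cache-2 page on-call (initial).
  queue-2: +15 → 15 < 50
  search-2: +90+45 → 135 ≥ 60
  worker-2: +50 → 50 < 60
Round 2 — search-2 pages on-call.
  lb-2: +30 → 30 < 40
No further pages.

3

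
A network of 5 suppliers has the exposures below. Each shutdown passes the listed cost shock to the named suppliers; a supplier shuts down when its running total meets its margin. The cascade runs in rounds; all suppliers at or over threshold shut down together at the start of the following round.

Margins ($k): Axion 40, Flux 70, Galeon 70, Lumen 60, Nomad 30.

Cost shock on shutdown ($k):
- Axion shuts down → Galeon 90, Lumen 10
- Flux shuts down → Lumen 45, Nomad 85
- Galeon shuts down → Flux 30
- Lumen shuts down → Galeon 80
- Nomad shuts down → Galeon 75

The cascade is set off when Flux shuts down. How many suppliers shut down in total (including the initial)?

3

Round 1 — Flux shuts down (initial).
  Lumen: +45 → 45 < 60
  Nomad: +85 → 85 ≥ 30
Round 2 — Nomad shuts down.
  Galeon: +75 → 75 ≥ 70
Round 3 — Galeon shuts down.
No further shutdowns.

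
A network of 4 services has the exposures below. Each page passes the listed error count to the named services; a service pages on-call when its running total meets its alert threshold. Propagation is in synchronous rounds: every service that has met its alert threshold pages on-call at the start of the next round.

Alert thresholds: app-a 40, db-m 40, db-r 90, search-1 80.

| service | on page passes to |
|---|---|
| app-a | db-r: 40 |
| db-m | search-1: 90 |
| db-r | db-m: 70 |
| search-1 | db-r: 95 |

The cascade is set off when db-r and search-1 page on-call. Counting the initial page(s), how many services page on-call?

Round 1 — db-r, search-1 page on-call (initial).
  db-m: +70 → 70 ≥ 40
Round 2 — db-m pages on-call.
No further pages.

3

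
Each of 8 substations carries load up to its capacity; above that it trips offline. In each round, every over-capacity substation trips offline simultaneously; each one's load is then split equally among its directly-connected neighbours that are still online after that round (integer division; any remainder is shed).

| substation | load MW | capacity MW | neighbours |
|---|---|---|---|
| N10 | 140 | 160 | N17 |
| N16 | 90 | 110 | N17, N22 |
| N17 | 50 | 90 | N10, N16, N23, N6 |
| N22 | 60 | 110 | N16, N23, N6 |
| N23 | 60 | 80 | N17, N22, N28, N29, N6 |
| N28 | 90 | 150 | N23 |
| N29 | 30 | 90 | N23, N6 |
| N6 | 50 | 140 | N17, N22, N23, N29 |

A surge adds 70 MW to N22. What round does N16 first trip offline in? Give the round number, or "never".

Round 1 — N22 at 130 > 110. N22 trips offline.
  N22 sheds 130 MW to N16, N23, N6: 43 each (1 lost).
    N16: 90+43 = 133 > 110
    N23: 60+43 = 103 > 80
    N6: 50+43 = 93 ≤ 140
Round 2 — N16, N23 trip offline.
  N16 sheds 133 MW to N17: 133 each.
    N17: 50+133 = 183 > 90
  N23 sheds 103 MW to N17, N28, N29, N6: 25 each (3 lost).
    N17: 183+25 = 208 > 90
    N28: 90+25 = 115 ≤ 150
    N29: 30+25 = 55 ≤ 90
    N6: 93+25 = 118 ≤ 140
Round 3 — N17 trips offline.
  N17 sheds 208 MW to N10, N6: 104 each.
    N10: 140+104 = 244 > 160
    N6: 118+104 = 222 > 140
Round 4 — N10, N6 trip offline.
  N10 sheds 244 MW: no online neighbours, lost.
  N6 sheds 222 MW to N29: 222 each.
    N29: 55+222 = 277 > 90
Round 5 — N29 trips offline.
  N29 sheds 277 MW: no online neighbours, lost.
No further trips.

2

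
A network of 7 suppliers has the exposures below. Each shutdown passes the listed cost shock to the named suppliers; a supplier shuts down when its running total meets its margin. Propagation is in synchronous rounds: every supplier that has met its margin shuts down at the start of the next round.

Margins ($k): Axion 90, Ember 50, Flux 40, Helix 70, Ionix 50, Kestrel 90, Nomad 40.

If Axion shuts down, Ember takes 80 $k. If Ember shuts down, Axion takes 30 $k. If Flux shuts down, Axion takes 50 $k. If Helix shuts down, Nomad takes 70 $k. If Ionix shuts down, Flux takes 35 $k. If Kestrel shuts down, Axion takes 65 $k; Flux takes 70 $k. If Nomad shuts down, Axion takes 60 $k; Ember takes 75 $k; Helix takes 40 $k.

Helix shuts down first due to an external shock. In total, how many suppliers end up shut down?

Round 1 — Helix shuts down (initial).
  Nomad: +70 → 70 ≥ 40
Round 2 — Nomad shuts down.
  Axion: +60 → 60 < 90
  Ember: +75 → 75 ≥ 50
Round 3 — Ember shuts down.
  Axion: +30 → 90 ≥ 90
Round 4 — Axion shuts down.
No further shutdowns.

4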